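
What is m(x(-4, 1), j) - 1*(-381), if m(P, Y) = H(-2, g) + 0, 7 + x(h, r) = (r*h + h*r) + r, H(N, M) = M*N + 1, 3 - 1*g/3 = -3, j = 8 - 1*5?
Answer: 346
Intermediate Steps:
j = 3 (j = 8 - 5 = 3)
g = 18 (g = 9 - 3*(-3) = 9 + 9 = 18)
H(N, M) = 1 + M*N
x(h, r) = -7 + r + 2*h*r (x(h, r) = -7 + ((r*h + h*r) + r) = -7 + ((h*r + h*r) + r) = -7 + (2*h*r + r) = -7 + (r + 2*h*r) = -7 + r + 2*h*r)
m(P, Y) = -35 (m(P, Y) = (1 + 18*(-2)) + 0 = (1 - 36) + 0 = -35 + 0 = -35)
m(x(-4, 1), j) - 1*(-381) = -35 - 1*(-381) = -35 + 381 = 346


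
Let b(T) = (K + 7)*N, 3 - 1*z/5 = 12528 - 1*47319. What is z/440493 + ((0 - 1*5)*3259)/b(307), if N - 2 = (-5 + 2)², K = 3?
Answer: -477246449/3230282 ≈ -147.74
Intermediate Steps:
N = 11 (N = 2 + (-5 + 2)² = 2 + (-3)² = 2 + 9 = 11)
z = 173970 (z = 15 - 5*(12528 - 1*47319) = 15 - 5*(12528 - 47319) = 15 - 5*(-34791) = 15 + 173955 = 173970)
b(T) = 110 (b(T) = (3 + 7)*11 = 10*11 = 110)
z/440493 + ((0 - 1*5)*3259)/b(307) = 173970/440493 + ((0 - 1*5)*3259)/110 = 173970*(1/440493) + ((0 - 5)*3259)*(1/110) = 57990/146831 - 5*3259*(1/110) = 57990/146831 - 16295*1/110 = 57990/146831 - 3259/22 = -477246449/3230282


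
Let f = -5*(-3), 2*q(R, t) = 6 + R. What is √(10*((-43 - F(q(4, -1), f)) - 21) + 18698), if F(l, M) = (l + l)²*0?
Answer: √18058 ≈ 134.38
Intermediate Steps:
q(R, t) = 3 + R/2 (q(R, t) = (6 + R)/2 = 3 + R/2)
f = 15
F(l, M) = 0 (F(l, M) = (2*l)²*0 = (4*l²)*0 = 0)
√(10*((-43 - F(q(4, -1), f)) - 21) + 18698) = √(10*((-43 - 1*0) - 21) + 18698) = √(10*((-43 + 0) - 21) + 18698) = √(10*(-43 - 21) + 18698) = √(10*(-64) + 18698) = √(-640 + 18698) = √18058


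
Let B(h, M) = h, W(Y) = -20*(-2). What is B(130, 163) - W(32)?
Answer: 90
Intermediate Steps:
W(Y) = 40
B(130, 163) - W(32) = 130 - 1*40 = 130 - 40 = 90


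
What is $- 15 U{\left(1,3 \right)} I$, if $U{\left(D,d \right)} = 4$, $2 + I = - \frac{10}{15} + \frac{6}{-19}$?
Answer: $\frac{3400}{19} \approx 178.95$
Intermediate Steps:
$I = - \frac{170}{57}$ ($I = -2 + \left(- \frac{10}{15} + \frac{6}{-19}\right) = -2 + \left(\left(-10\right) \frac{1}{15} + 6 \left(- \frac{1}{19}\right)\right) = -2 - \frac{56}{57} = - \frac{170}{57} \approx -2.9825$)
$- 15 U{\left(1,3 \right)} I = \left(-15\right) 4 \left(- \frac{170}{57}\right) = \left(-60\right) \left(- \frac{170}{57}\right) = \frac{3400}{19}$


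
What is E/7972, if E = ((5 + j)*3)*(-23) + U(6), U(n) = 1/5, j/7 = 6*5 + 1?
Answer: -76589/39860 ≈ -1.9214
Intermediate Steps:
j = 217 (j = 7*(6*5 + 1) = 7*(30 + 1) = 7*31 = 217)
U(n) = 1/5
E = -76589/5 (E = ((5 + 217)*3)*(-23) + 1/5 = (222*3)*(-23) + 1/5 = 666*(-23) + 1/5 = -15318 + 1/5 = -76589/5 ≈ -15318.)
E/7972 = -76589/5/7972 = -76589/5*1/7972 = -76589/39860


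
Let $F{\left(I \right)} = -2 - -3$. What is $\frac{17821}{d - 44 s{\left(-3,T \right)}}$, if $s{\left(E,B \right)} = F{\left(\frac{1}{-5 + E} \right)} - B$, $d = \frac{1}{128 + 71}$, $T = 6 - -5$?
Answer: $\frac{3546379}{87561} \approx 40.502$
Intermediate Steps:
$T = 11$ ($T = 6 + 5 = 11$)
$d = \frac{1}{199} \approx 0.0050251$
$F{\left(I \right)} = 1$ ($F{\left(I \right)} = -2 + 3 = 1$)
$s{\left(E,B \right)} = 1 - B$
$\frac{17821}{d - 44 s{\left(-3,T \right)}} = \frac{17821}{\frac{1}{199} - 44 \left(1 - 11\right)} = \frac{17821}{\frac{1}{199} - -440} = \frac{17821}{\frac{1}{199} + 440} = \frac{17821}{\frac{87561}{199}} = 17821 \cdot \frac{199}{87561} = \frac{3546379}{87561}$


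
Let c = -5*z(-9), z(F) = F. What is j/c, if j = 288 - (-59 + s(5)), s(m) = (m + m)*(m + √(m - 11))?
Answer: 33/5 - 2*I*√6/9 ≈ 6.6 - 0.54433*I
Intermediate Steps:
s(m) = 2*m*(m + √(-11 + m)) (s(m) = (2*m)*(m + √(-11 + m)) = 2*m*(m + √(-11 + m)))
c = 45 (c = -5*(-9) = 45)
j = 297 - 10*I*√6 (j = 288 - (-59 + 2*5*(5 + √(-11 + 5))) = 288 - (-59 + 2*5*(5 + √(-6))) = 288 - (-59 + 2*5*(5 + I*√6)) = 288 - (-59 + (50 + 10*I*√6)) = 288 - (-9 + 10*I*√6) = 288 + (9 - 10*I*√6) = 297 - 10*I*√6 ≈ 297.0 - 24.495*I)
j/c = (297 - 10*I*√6)/45 = (297 - 10*I*√6)*(1/45) = 33/5 - 2*I*√6/9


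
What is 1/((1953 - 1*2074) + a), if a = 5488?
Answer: 1/5367 ≈ 0.00018632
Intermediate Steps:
1/((1953 - 1*2074) + a) = 1/((1953 - 1*2074) + 5488) = 1/((1953 - 2074) + 5488) = 1/(-121 + 5488) = 1/5367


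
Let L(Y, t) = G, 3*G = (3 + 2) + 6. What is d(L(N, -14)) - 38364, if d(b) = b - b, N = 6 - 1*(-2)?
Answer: -38364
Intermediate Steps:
N = 8 (N = 6 + 2 = 8)
G = 11/3 (G = ((3 + 2) + 6)/3 = (5 + 6)/3 = (⅓)*11 = 11/3 ≈ 3.6667)
L(Y, t) = 11/3
d(b) = 0
d(L(N, -14)) - 38364 = 0 - 38364 = -38364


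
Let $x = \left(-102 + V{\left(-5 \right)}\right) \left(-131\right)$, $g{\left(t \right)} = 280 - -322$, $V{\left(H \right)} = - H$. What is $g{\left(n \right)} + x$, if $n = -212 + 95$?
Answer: $13309$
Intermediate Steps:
$n = -117$
$g{\left(t \right)} = 602$ ($g{\left(t \right)} = 280 + 322 = 602$)
$x = 12707$ ($x = \left(-102 - -5\right) \left(-131\right) = \left(-102 + 5\right) \left(-131\right) = \left(-97\right) \left(-131\right) = 12707$)
$g{\left(n \right)} + x = 602 + 12707 = 13309$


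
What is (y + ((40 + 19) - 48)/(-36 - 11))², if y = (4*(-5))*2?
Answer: 3575881/2209 ≈ 1618.8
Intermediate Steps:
y = -40 (y = -20*2 = -40)
(y + ((40 + 19) - 48)/(-36 - 11))² = (-40 + ((40 + 19) - 48)/(-36 - 11))² = (-40 + (59 - 48)/(-47))² = (-40 + 11*(-1/47))² = (-40 - 11/47)² = (-1891/47)² = 3575881/2209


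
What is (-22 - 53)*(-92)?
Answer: 6900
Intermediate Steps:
(-22 - 53)*(-92) = -75*(-92) = 6900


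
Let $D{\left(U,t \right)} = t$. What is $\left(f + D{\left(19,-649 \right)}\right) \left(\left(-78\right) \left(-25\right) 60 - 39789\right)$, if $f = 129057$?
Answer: $9914510088$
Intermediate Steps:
$\left(f + D{\left(19,-649 \right)}\right) \left(\left(-78\right) \left(-25\right) 60 - 39789\right) = \left(129057 - 649\right) \left(\left(-78\right) \left(-25\right) 60 - 39789\right) = 128408 \left(1950 \cdot 60 - 39789\right) = 128408 \left(117000 - 39789\right) = 128408 \cdot 77211 = 9914510088$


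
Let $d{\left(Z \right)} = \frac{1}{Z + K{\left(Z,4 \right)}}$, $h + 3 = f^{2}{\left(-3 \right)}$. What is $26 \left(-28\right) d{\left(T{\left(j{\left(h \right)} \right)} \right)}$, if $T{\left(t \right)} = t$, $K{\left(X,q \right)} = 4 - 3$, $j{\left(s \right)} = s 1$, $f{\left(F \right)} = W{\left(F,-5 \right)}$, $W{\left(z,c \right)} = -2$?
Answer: $-364$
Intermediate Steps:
$f{\left(F \right)} = -2$
$h = 1$ ($h = -3 + \left(-2\right)^{2} = -3 + 4 = 1$)
$j{\left(s \right)} = s$
$K{\left(X,q \right)} = 1$
$d{\left(Z \right)} = \frac{1}{1 + Z}$ ($d{\left(Z \right)} = \frac{1}{Z + 1} = \frac{1}{1 + Z}$)
$26 \left(-28\right) d{\left(T{\left(j{\left(h \right)} \right)} \right)} = \frac{26 \left(-28\right)}{1 + 1} = - \frac{728}{2} = \left(-728\right) \frac{1}{2} = -364$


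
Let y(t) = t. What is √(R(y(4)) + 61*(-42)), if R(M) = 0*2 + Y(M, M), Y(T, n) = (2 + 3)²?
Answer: I*√2537 ≈ 50.369*I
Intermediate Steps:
Y(T, n) = 25 (Y(T, n) = 5² = 25)
R(M) = 25 (R(M) = 0*2 + 25 = 0 + 25 = 25)
√(R(y(4)) + 61*(-42)) = √(25 + 61*(-42)) = √(25 - 2562) = √(-2537) = I*√2537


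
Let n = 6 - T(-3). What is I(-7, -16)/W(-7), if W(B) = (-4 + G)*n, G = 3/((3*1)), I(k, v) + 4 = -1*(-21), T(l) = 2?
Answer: -17/12 ≈ -1.4167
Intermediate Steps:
I(k, v) = 17 (I(k, v) = -4 - 1*(-21) = -4 + 21 = 17)
n = 4 (n = 6 - 1*2 = 6 - 2 = 4)
G = 1 (G = 3/3 = 3*(⅓) = 1)
W(B) = -12 (W(B) = (-4 + 1)*4 = -3*4 = -12)
I(-7, -16)/W(-7) = 17/(-12) = 17*(-1/12) = -17/12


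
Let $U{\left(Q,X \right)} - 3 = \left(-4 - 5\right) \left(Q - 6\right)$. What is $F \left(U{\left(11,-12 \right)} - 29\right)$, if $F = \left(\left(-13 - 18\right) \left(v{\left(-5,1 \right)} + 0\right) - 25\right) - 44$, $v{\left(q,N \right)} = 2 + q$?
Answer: $-1704$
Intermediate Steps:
$U{\left(Q,X \right)} = 57 - 9 Q$ ($U{\left(Q,X \right)} = 3 + \left(-4 - 5\right) \left(Q - 6\right) = 3 - 9 \left(-6 + Q\right) = 3 - \left(-54 + 9 Q\right) = 57 - 9 Q$)
$F = 24$ ($F = \left(\left(-13 - 18\right) \left(\left(2 - 5\right) + 0\right) - 25\right) - 44 = \left(- 31 \left(-3 + 0\right) - 25\right) - 44 = \left(\left(-31\right) \left(-3\right) - 25\right) - 44 = \left(93 - 25\right) - 44 = 68 - 44 = 24$)
$F \left(U{\left(11,-12 \right)} - 29\right) = 24 \left(\left(57 - 99\right) - 29\right) = 24 \left(-42 - 29\right) = 24 \left(-71\right) = -1704$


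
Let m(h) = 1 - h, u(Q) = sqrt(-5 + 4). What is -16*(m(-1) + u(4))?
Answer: -32 - 16*I ≈ -32.0 - 16.0*I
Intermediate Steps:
u(Q) = I (u(Q) = sqrt(-1) = I)
-16*(m(-1) + u(4)) = -16*((1 - 1*(-1)) + I) = -16*((1 + 1) + I) = -16*(2 + I) = -32 - 16*I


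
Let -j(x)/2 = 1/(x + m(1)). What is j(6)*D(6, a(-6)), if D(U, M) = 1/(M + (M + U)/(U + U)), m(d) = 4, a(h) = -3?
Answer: 4/55 ≈ 0.072727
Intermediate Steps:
j(x) = -2/(4 + x) (j(x) = -2/(x + 4) = -2/(4 + x))
D(U, M) = 1/(M + (M + U)/(2*U)) (D(U, M) = 1/(M + (M + U)/((2*U))) = 1/(M + (M + U)*(1/(2*U))) = 1/(M + (M + U)/(2*U)))
j(6)*D(6, a(-6)) = (-2/(4 + 6))*(2*6/(-3 + 6 + 2*(-3)*6)) = (-2/10)*(2*6/(-3 + 6 - 36)) = (-2*1/10)*(2*6/(-33)) = -2*6*(-1)/(5*33) = -1/5*(-4/11) = 4/55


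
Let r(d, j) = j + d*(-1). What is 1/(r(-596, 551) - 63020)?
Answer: -1/61873 ≈ -1.6162e-5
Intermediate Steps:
r(d, j) = j - d
1/(r(-596, 551) - 63020) = 1/((551 - 1*(-596)) - 63020) = 1/((551 + 596) - 63020) = 1/(1147 - 63020) = 1/(-61873) = -1/61873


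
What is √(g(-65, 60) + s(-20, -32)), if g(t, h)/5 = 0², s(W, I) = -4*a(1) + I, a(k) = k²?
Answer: 6*I ≈ 6.0*I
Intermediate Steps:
s(W, I) = -4 + I (s(W, I) = -4*1² + I = -4*1 + I = -4 + I)
g(t, h) = 0 (g(t, h) = 5*0² = 5*0 = 0)
√(g(-65, 60) + s(-20, -32)) = √(0 + (-4 - 32)) = √(0 - 36) = √(-36) = 6*I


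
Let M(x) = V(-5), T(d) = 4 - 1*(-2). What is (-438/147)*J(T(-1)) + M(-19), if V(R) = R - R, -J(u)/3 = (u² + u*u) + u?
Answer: 34164/49 ≈ 697.22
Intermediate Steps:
T(d) = 6 (T(d) = 4 + 2 = 6)
J(u) = -6*u² - 3*u (J(u) = -3*((u² + u*u) + u) = -3*((u² + u²) + u) = -3*(2*u² + u) = -3*(u + 2*u²) = -6*u² - 3*u)
V(R) = 0
M(x) = 0
(-438/147)*J(T(-1)) + M(-19) = (-438/147)*(-3*6*(1 + 2*6)) + 0 = (-438*1/147)*(-3*6*(1 + 12)) + 0 = -(-438)*6*13/49 + 0 = -146/49*(-234) + 0 = 34164/49 + 0 = 34164/49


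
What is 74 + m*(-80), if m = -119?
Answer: 9594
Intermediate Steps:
74 + m*(-80) = 74 - 119*(-80) = 74 + 9520 = 9594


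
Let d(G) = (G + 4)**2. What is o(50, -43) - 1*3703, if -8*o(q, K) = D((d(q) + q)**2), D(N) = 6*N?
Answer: -6601570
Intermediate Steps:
d(G) = (4 + G)**2
o(q, K) = -3*(q + (4 + q)**2)**2/4 (o(q, K) = -3*((4 + q)**2 + q)**2/4 = -3*(q + (4 + q)**2)**2/4)
o(50, -43) - 1*3703 = -3*(50 + (4 + 50)**2)**2/4 - 1*3703 = -3*(50 + 54**2)**2/4 - 3703 = -3*(50 + 2916)**2/4 - 3703 = -3/4*2966**2 - 3703 = -3/4*8797156 - 3703 = -6597867 - 3703 = -6601570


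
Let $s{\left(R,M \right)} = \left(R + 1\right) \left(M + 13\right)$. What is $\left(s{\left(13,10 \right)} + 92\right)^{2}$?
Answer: $171396$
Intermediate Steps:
$s{\left(R,M \right)} = \left(1 + R\right) \left(13 + M\right)$
$\left(s{\left(13,10 \right)} + 92\right)^{2} = \left(\left(13 + 10 + 13 \cdot 13 + 10 \cdot 13\right) + 92\right)^{2} = \left(\left(13 + 10 + 169 + 130\right) + 92\right)^{2} = \left(322 + 92\right)^{2} = 414^{2} = 171396$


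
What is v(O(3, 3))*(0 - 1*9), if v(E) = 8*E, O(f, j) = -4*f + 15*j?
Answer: -2376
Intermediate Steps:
v(O(3, 3))*(0 - 1*9) = (8*(-4*3 + 15*3))*(0 - 1*9) = (8*(-12 + 45))*(0 - 9) = (8*33)*(-9) = 264*(-9) = -2376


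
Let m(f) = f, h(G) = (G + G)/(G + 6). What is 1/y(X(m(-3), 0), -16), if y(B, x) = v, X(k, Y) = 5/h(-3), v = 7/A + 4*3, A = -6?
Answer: 6/65 ≈ 0.092308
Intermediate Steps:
h(G) = 2*G/(6 + G) (h(G) = (2*G)/(6 + G) = 2*G/(6 + G))
v = 65/6 (v = 7/(-6) + 4*3 = 7*(-⅙) + 12 = -7/6 + 12 = 65/6 ≈ 10.833)
X(k, Y) = -5/2 (X(k, Y) = 5/((2*(-3)/(6 - 3))) = 5/((2*(-3)/3)) = 5/((2*(-3)*(⅓))) = 5/(-2) = 5*(-½) = -5/2)
y(B, x) = 65/6
1/y(X(m(-3), 0), -16) = 1/(65/6) = 6/65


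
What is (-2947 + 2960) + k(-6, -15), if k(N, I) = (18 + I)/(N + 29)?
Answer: 302/23 ≈ 13.130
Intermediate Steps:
k(N, I) = (18 + I)/(29 + N)
(-2947 + 2960) + k(-6, -15) = (-2947 + 2960) + (18 - 15)/(29 - 6) = 13 + 3/23 = 302/23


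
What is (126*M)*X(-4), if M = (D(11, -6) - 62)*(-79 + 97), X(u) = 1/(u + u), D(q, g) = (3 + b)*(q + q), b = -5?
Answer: 30051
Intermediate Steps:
D(q, g) = -4*q (D(q, g) = (3 - 5)*(q + q) = -4*q)
X(u) = 1/(2*u)
M = -1908 (M = (-4*11 - 62)*(-79 + 97) = (-44 - 62)*18 = -106*18 = -1908)
(126*M)*X(-4) = (126*(-1908))*((½)/(-4)) = -120204*(-1)/4 = -240408*(-⅛) = 30051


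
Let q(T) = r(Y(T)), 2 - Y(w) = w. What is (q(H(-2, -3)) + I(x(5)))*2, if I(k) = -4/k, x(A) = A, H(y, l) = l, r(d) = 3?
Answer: 22/5 ≈ 4.4000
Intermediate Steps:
Y(w) = 2 - w
q(T) = 3
(q(H(-2, -3)) + I(x(5)))*2 = (3 - 4/5)*2 = (3 - 4*⅕)*2 = (3 - ⅘)*2 = (11/5)*2 = 22/5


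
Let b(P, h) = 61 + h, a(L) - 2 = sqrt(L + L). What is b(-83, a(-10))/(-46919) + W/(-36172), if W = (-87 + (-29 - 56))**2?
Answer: -347582633/424288517 - 2*I*sqrt(5)/46919 ≈ -0.81921 - 9.5316e-5*I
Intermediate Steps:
a(L) = 2 + sqrt(2)*sqrt(L) (a(L) = 2 + sqrt(L + L) = 2 + sqrt(2*L) = 2 + sqrt(2)*sqrt(L))
W = 29584 (W = (-87 - 85)**2 = (-172)**2 = 29584)
b(-83, a(-10))/(-46919) + W/(-36172) = (61 + (2 + sqrt(2)*sqrt(-10)))/(-46919) + 29584/(-36172) = (61 + (2 + sqrt(2)*(I*sqrt(10))))*(-1/46919) + 29584*(-1/36172) = (61 + (2 + 2*I*sqrt(5)))*(-1/46919) - 7396/9043 = (63 + 2*I*sqrt(5))*(-1/46919) - 7396/9043 = (-63/46919 - 2*I*sqrt(5)/46919) - 7396/9043 = -347582633/424288517 - 2*I*sqrt(5)/46919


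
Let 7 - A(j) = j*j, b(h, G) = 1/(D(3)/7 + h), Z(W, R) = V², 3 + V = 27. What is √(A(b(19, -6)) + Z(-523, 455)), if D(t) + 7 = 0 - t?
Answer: √8820158/123 ≈ 24.145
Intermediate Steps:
V = 24 (V = -3 + 27 = 24)
D(t) = -7 - t (D(t) = -7 + (0 - t) = -7 - t)
Z(W, R) = 576 (Z(W, R) = 24² = 576)
b(h, G) = 1/(-10/7 + h) (b(h, G) = 1/((-7 - 1*3)/7 + h) = 1/((-7 - 3)*(⅐) + h) = 1/(-10*⅐ + h) = 1/(-10/7 + h))
A(j) = 7 - j² (A(j) = 7 - j*j = 7 - j²)
√(A(b(19, -6)) + Z(-523, 455)) = √((7 - (7/(-10 + 7*19))²) + 576) = √((7 - (7/(-10 + 133))²) + 576) = √((7 - (7/123)²) + 576) = √((7 - 1*49/15129) + 576) = √((7 - 49/15129) + 576) = √(105854/15129 + 576) = √(8820158/15129) = √8820158/123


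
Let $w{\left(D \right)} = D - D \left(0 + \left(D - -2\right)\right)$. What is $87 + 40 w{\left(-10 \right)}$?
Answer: $-3513$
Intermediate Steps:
$w{\left(D \right)} = D - D \left(2 + D\right)$ ($w{\left(D \right)} = D - D \left(0 + \left(D + 2\right)\right) = D - D \left(0 + \left(2 + D\right)\right) = D - D \left(2 + D\right)$)
$87 + 40 w{\left(-10 \right)} = 87 + 40 \left(\left(-1\right) \left(-10\right) \left(1 - 10\right)\right) = 87 + 40 \left(\left(-1\right) \left(-10\right) \left(-9\right)\right) = 87 + 40 \left(-90\right) = 87 - 3600 = -3513$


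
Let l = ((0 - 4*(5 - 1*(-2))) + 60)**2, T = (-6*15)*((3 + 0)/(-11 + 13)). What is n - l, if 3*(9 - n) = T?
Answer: -970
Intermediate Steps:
T = -135 (T = -270/2 = -90*3/2 = -135)
l = 1024 (l = ((0 - 4*(5 + 2)) + 60)**2 = ((0 - 4*7) + 60)**2 = ((0 - 28) + 60)**2 = (-28 + 60)**2 = 32**2 = 1024)
n = 54 (n = 9 - 1/3*(-135) = 9 + 45 = 54)
n - l = 54 - 1*1024 = 54 - 1024 = -970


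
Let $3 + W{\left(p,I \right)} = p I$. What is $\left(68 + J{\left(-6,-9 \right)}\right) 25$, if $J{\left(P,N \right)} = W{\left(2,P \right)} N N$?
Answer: $-28675$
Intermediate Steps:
$W{\left(p,I \right)} = -3 + I p$ ($W{\left(p,I \right)} = -3 + p I = -3 + I p$)
$J{\left(P,N \right)} = N^{2} \left(-3 + 2 P\right)$ ($J{\left(P,N \right)} = \left(-3 + P 2\right) N N = \left(-3 + 2 P\right) N N = N \left(-3 + 2 P\right) N = N^{2} \left(-3 + 2 P\right)$)
$\left(68 + J{\left(-6,-9 \right)}\right) 25 = \left(68 + \left(-9\right)^{2} \left(-3 + 2 \left(-6\right)\right)\right) 25 = \left(68 + 81 \left(-3 - 12\right)\right) 25 = \left(68 + 81 \left(-15\right)\right) 25 = \left(68 - 1215\right) 25 = \left(-1147\right) 25 = -28675$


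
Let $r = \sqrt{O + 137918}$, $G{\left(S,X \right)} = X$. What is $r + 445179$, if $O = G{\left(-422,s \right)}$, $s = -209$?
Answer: $445179 + 3 \sqrt{15301} \approx 4.4555 \cdot 10^{5}$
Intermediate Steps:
$O = -209$
$r = 3 \sqrt{15301}$ ($r = \sqrt{-209 + 137918} = \sqrt{137709} = 3 \sqrt{15301} \approx 371.09$)
$r + 445179 = 3 \sqrt{15301} + 445179 = 445179 + 3 \sqrt{15301}$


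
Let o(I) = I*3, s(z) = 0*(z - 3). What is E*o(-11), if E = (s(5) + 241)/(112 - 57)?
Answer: -723/5 ≈ -144.60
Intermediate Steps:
s(z) = 0 (s(z) = 0*(-3 + z) = 0)
E = 241/55 (E = (0 + 241)/(112 - 57) = 241/55 ≈ 4.3818)
o(I) = 3*I
E*o(-11) = 241*(3*(-11))/55 = (241/55)*(-33) = -723/5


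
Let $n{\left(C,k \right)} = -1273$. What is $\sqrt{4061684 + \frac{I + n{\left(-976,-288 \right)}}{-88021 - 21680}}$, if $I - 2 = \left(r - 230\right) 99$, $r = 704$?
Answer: $\frac{\sqrt{5431061881854681}}{36567} \approx 2015.4$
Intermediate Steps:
$I = 46928$ ($I = 2 + \left(704 - 230\right) 99 = 2 + 474 \cdot 99 = 2 + 46926 = 46928$)
$\sqrt{4061684 + \frac{I + n{\left(-976,-288 \right)}}{-88021 - 21680}} = \sqrt{4061684 + \frac{46928 - 1273}{-88021 - 21680}} = \sqrt{4061684 + \frac{45655}{-109701}} = \sqrt{4061684 + 45655 \left(- \frac{1}{109701}\right)} = \sqrt{4061684 - \frac{45655}{109701}} = \sqrt{\frac{445570750829}{109701}} = \frac{\sqrt{5431061881854681}}{36567}$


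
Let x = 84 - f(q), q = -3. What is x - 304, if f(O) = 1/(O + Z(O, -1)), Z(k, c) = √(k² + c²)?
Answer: -223 - √10 ≈ -226.16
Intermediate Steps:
Z(k, c) = √(c² + k²)
f(O) = 1/(O + √(1 + O²)) (f(O) = 1/(O + √((-1)² + O²)) = 1/(O + √(1 + O²)))
x = 84 - 1/(-3 + √10) (x = 84 - 1/(-3 + √(1 + (-3)²)) = 84 - 1/(-3 + √(1 + 9)) = 84 - 1/(-3 + √10) ≈ 77.838)
x - 304 = (81 - √10) - 304 = -223 - √10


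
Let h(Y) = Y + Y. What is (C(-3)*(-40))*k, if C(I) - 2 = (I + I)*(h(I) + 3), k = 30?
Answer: -24000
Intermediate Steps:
h(Y) = 2*Y
C(I) = 2 + 2*I*(3 + 2*I) (C(I) = 2 + (I + I)*(2*I + 3) = 2 + (2*I)*(3 + 2*I) = 2 + 2*I*(3 + 2*I))
(C(-3)*(-40))*k = ((2 + 4*(-3)**2 + 6*(-3))*(-40))*30 = ((2 + 4*9 - 18)*(-40))*30 = ((2 + 36 - 18)*(-40))*30 = (20*(-40))*30 = -800*30 = -24000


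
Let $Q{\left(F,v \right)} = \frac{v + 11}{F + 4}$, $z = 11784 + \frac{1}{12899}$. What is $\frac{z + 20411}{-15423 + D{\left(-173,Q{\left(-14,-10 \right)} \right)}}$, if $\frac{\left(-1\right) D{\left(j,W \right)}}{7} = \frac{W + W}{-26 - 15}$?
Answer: $- \frac{42566538865}{20391526039} \approx -2.0875$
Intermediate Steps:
$z = \frac{152001817}{12899}$ ($z = 11784 + \frac{1}{12899} = \frac{152001817}{12899} \approx 11784.0$)
$Q{\left(F,v \right)} = \frac{11 + v}{4 + F}$
$D{\left(j,W \right)} = \frac{14 W}{41}$ ($D{\left(j,W \right)} = - 7 \frac{W + W}{-26 - 15} = - 7 \frac{2 W}{-41} = - 7 \cdot 2 W \left(- \frac{1}{41}\right) = - 7 \left(- \frac{2 W}{41}\right) = \frac{14 W}{41}$)
$\frac{z + 20411}{-15423 + D{\left(-173,Q{\left(-14,-10 \right)} \right)}} = \frac{\frac{152001817}{12899} + 20411}{-15423 + \frac{14 \frac{11 - 10}{4 - 14}}{41}} = \frac{415283306}{12899 \left(-15423 + \frac{14 \frac{1}{-10} \cdot 1}{41}\right)} = \frac{415283306}{12899 \left(-15423 + \frac{14 \left(\left(- \frac{1}{10}\right) 1\right)}{41}\right)} = \frac{415283306}{12899 \left(-15423 + \frac{14}{41} \left(- \frac{1}{10}\right)\right)} = \frac{415283306}{12899 \left(-15423 - \frac{7}{205}\right)} = \frac{415283306}{12899 \left(- \frac{3161722}{205}\right)} = \frac{415283306}{12899} \left(- \frac{205}{3161722}\right) = - \frac{42566538865}{20391526039}$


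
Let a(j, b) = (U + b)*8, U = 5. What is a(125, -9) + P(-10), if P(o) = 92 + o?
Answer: 50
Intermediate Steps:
a(j, b) = 40 + 8*b (a(j, b) = (5 + b)*8 = 40 + 8*b)
a(125, -9) + P(-10) = (40 + 8*(-9)) + (92 - 10) = (40 - 72) + 82 = -32 + 82 = 50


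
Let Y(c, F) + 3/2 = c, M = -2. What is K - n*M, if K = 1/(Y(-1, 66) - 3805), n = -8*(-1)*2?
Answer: 243678/7615 ≈ 32.000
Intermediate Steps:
Y(c, F) = -3/2 + c
n = 16 (n = 8*2 = 16)
K = -2/7615 (K = 1/((-3/2 - 1) - 3805) = 1/(-5/2 - 3805) = 1/(-7615/2) = -2/7615 ≈ -0.00026264)
K - n*M = -2/7615 - 16*(-2) = -2/7615 - 1*(-32) = -2/7615 + 32 = 243678/7615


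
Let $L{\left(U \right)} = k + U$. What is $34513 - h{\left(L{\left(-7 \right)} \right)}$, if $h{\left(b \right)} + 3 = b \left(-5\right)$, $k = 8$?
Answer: $34521$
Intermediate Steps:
$L{\left(U \right)} = 8 + U$
$h{\left(b \right)} = -3 - 5 b$ ($h{\left(b \right)} = -3 + b \left(-5\right) = -3 - 5 b$)
$34513 - h{\left(L{\left(-7 \right)} \right)} = 34513 - \left(-3 - 5 \left(8 - 7\right)\right) = 34513 - \left(-3 - 5\right) = 34513 - -8 = 34513 + 8 = 34521$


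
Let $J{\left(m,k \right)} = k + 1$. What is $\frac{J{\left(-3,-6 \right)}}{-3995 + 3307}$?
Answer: $\frac{5}{688} \approx 0.0072674$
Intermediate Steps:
$J{\left(m,k \right)} = 1 + k$
$\frac{J{\left(-3,-6 \right)}}{-3995 + 3307} = \frac{1 - 6}{-3995 + 3307} = \frac{1}{-688} \left(-5\right) = \left(- \frac{1}{688}\right) \left(-5\right) = \frac{5}{688}$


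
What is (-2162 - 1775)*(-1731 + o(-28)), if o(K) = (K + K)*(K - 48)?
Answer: -9940925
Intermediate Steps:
o(K) = 2*K*(-48 + K) (o(K) = (2*K)*(-48 + K) = 2*K*(-48 + K))
(-2162 - 1775)*(-1731 + o(-28)) = (-2162 - 1775)*(-1731 + 2*(-28)*(-48 - 28)) = -3937*(-1731 + 2*(-28)*(-76)) = -3937*(-1731 + 4256) = -3937*2525 = -9940925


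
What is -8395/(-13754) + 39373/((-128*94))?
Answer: -9576687/3597568 ≈ -2.6620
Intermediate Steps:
-8395/(-13754) + 39373/((-128*94)) = -8395*(-1/13754) + 39373/(-12032) = 365/598 + 39373*(-1/12032) = 365/598 - 39373/12032 = -9576687/3597568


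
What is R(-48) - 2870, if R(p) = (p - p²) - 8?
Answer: -5230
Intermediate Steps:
R(p) = -8 + p - p²
R(-48) - 2870 = (-8 - 48 - 1*(-48)²) - 2870 = (-8 - 48 - 1*2304) - 2870 = (-8 - 48 - 2304) - 2870 = -2360 - 2870 = -5230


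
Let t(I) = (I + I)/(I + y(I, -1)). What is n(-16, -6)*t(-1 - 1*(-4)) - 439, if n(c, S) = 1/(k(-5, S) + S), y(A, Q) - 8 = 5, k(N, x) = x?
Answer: -14049/32 ≈ -439.03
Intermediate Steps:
y(A, Q) = 13 (y(A, Q) = 8 + 5 = 13)
n(c, S) = 1/(2*S) (n(c, S) = 1/(S + S) = 1/(2*S))
t(I) = 2*I/(13 + I) (t(I) = (I + I)/(I + 13) = (2*I)/(13 + I) = 2*I/(13 + I))
n(-16, -6)*t(-1 - 1*(-4)) - 439 = ((½)/(-6))*(2*(-1 - 1*(-4))/(13 + (-1 - 1*(-4)))) - 439 = ((½)*(-⅙))*(2*(-1 + 4)/(13 + (-1 + 4))) - 439 = -3/(6*(13 + 3)) - 439 = -3/(6*16) - 439 = -1/12*3/8 - 439 = -1/32 - 439 = -14049/32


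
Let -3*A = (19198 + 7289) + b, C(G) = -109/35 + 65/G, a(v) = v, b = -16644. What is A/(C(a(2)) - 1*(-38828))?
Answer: -13510/160001 ≈ -0.084437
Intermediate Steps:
C(G) = -109/35 + 65/G (C(G) = -109*1/35 + 65/G = -109/35 + 65/G)
A = -3281 (A = -((19198 + 7289) - 16644)/3 = -(26487 - 16644)/3 = -⅓*9843 = -3281)
A/(C(a(2)) - 1*(-38828)) = -3281/((-109/35 + 65/2) - 1*(-38828)) = -3281/((-109/35 + 65*(½)) + 38828) = -3281/((-109/35 + 65/2) + 38828) = -3281/(2057/70 + 38828) = -3281/2720017/70 = -3281*70/2720017 = -13510/160001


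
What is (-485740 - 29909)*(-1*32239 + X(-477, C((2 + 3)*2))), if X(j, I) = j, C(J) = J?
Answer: 16869972684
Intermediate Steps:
(-485740 - 29909)*(-1*32239 + X(-477, C((2 + 3)*2))) = (-485740 - 29909)*(-1*32239 - 477) = -515649*(-32239 - 477) = -515649*(-32716) = 16869972684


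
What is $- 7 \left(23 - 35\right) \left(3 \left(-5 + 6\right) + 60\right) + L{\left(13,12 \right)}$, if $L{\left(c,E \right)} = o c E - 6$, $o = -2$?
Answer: $4974$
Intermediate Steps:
$L{\left(c,E \right)} = -6 - 2 E c$ ($L{\left(c,E \right)} = - 2 c E - 6 = - 2 E c - 6 = -6 - 2 E c$)
$- 7 \left(23 - 35\right) \left(3 \left(-5 + 6\right) + 60\right) + L{\left(13,12 \right)} = - 7 \left(23 - 35\right) \left(3 \left(-5 + 6\right) + 60\right) - \left(6 + 24 \cdot 13\right) = - 7 \left(- 12 \left(3 \cdot 1 + 60\right)\right) - 318 = - 7 \left(- 12 \left(3 + 60\right)\right) - 318 = - 7 \left(\left(-12\right) 63\right) - 318 = \left(-7\right) \left(-756\right) - 318 = 5292 - 318 = 4974$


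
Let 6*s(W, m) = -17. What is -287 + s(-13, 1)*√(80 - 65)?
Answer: -287 - 17*√15/6 ≈ -297.97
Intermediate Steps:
s(W, m) = -17/6 (s(W, m) = (⅙)*(-17) = -17/6)
-287 + s(-13, 1)*√(80 - 65) = -287 - 17*√(80 - 65)/6 = -287 - 17*√15/6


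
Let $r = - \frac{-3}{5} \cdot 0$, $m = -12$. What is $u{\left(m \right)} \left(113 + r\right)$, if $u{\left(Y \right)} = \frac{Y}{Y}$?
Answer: $113$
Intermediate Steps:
$u{\left(Y \right)} = 1$
$r = 0$ ($r = - \frac{-3}{5} \cdot 0 = \left(-1\right) \left(- \frac{3}{5}\right) 0 = \frac{3}{5} \cdot 0 = 0$)
$u{\left(m \right)} \left(113 + r\right) = 1 \left(113 + 0\right) = 1 \cdot 113 = 113$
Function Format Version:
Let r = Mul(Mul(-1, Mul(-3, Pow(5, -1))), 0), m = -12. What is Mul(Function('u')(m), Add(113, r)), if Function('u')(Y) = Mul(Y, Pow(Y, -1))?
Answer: 113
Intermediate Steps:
Function('u')(Y) = 1
r = 0 (r = Mul(Mul(-1, Mul(-3, Rational(1, 5))), 0) = Mul(Mul(-1, Rational(-3, 5)), 0) = Mul(Rational(3, 5), 0) = 0)
Mul(Function('u')(m), Add(113, r)) = Mul(1, Add(113, 0)) = Mul(1, 113) = 113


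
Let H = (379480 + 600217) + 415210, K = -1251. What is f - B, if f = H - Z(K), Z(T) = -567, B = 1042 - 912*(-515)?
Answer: 924752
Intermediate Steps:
B = 470722 (B = 1042 + 469680 = 470722)
H = 1394907 (H = 979697 + 415210 = 1394907)
f = 1395474 (f = 1394907 - 1*(-567) = 1394907 + 567 = 1395474)
f - B = 1395474 - 1*470722 = 1395474 - 470722 = 924752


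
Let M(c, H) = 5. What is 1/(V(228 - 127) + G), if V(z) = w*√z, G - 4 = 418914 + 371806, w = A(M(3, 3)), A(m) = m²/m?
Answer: 790724/625244441651 - 5*√101/625244441651 ≈ 1.2646e-6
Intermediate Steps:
A(m) = m
w = 5
G = 790724 (G = 4 + (418914 + 371806) = 4 + 790720 = 790724)
V(z) = 5*√z
1/(V(228 - 127) + G) = 1/(5*√(228 - 127) + 790724) = 1/(5*√101 + 790724) = 1/(790724 + 5*√101)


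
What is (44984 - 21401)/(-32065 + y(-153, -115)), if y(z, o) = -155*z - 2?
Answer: -7861/2784 ≈ -2.8236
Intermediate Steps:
y(z, o) = -2 - 155*z
(44984 - 21401)/(-32065 + y(-153, -115)) = (44984 - 21401)/(-32065 + (-2 - 155*(-153))) = 23583/(-32065 + (-2 + 23715)) = 23583/(-32065 + 23713) = 23583/(-8352) = 23583*(-1/8352) = -7861/2784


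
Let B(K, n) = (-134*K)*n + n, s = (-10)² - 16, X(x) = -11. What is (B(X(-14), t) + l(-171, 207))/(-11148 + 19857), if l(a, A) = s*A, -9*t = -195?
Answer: 148039/26127 ≈ 5.6661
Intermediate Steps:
t = 65/3 (t = -⅑*(-195) = 65/3 ≈ 21.667)
s = 84 (s = 100 - 16 = 84)
B(K, n) = n - 134*K*n (B(K, n) = -134*K*n + n = n - 134*K*n)
l(a, A) = 84*A
(B(X(-14), t) + l(-171, 207))/(-11148 + 19857) = (65*(1 - 134*(-11))/3 + 84*207)/(-11148 + 19857) = (65*(1 + 1474)/3 + 17388)/8709 = ((65/3)*1475 + 17388)*(1/8709) = (95875/3 + 17388)*(1/8709) = (148039/3)*(1/8709) = 148039/26127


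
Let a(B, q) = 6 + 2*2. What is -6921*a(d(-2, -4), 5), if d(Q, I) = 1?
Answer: -69210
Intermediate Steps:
a(B, q) = 10 (a(B, q) = 6 + 4 = 10)
-6921*a(d(-2, -4), 5) = -6921*10 = -69210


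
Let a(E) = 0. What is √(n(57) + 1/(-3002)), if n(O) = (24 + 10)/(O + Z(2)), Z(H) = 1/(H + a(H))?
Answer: 3*√7826018870/345230 ≈ 0.76875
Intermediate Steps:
Z(H) = 1/H (Z(H) = 1/(H + 0) = 1/H)
n(O) = 34/(½ + O) (n(O) = (24 + 10)/(O + 1/2) = 34/(O + ½) = 34/(½ + O))
√(n(57) + 1/(-3002)) = √(68/(1 + 2*57) + 1/(-3002)) = √(68/(1 + 114) - 1/3002) = √(68/115 - 1/3002) = √(204021/345230) = 3*√7826018870/345230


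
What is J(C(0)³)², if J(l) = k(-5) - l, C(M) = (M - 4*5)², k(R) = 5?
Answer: 4095999360000025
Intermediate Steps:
C(M) = (-20 + M)² (C(M) = (M - 20)² = (-20 + M)²)
J(l) = 5 - l
J(C(0)³)² = (5 - ((-20 + 0)²)³)² = (5 - ((-20)²)³)² = (5 - 1*400³)² = (5 - 1*64000000)² = (5 - 64000000)² = (-63999995)² = 4095999360000025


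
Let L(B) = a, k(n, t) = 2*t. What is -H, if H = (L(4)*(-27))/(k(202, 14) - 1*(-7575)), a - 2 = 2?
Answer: 108/7603 ≈ 0.014205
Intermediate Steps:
a = 4 (a = 2 + 2 = 4)
L(B) = 4
H = -108/7603 (H = (4*(-27))/(2*14 - 1*(-7575)) = -108/(28 + 7575) = -108/7603 ≈ -0.014205)
-H = -1*(-108/7603) = 108/7603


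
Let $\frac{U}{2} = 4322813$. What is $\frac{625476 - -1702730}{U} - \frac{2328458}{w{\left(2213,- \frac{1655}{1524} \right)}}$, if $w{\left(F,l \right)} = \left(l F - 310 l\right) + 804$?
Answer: $\frac{15342044423732903}{8317822767397} \approx 1844.5$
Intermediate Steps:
$U = 8645626$ ($U = 2 \cdot 4322813 = 8645626$)
$w{\left(F,l \right)} = 804 - 310 l + F l$ ($w{\left(F,l \right)} = \left(F l - 310 l\right) + 804 = \left(- 310 l + F l\right) + 804 = 804 - 310 l + F l$)
$\frac{625476 - -1702730}{U} - \frac{2328458}{w{\left(2213,- \frac{1655}{1524} \right)}} = \frac{625476 - -1702730}{8645626} - \frac{2328458}{804 - 310 \left(- \frac{1655}{1524}\right) + 2213 \left(- \frac{1655}{1524}\right)} = \left(625476 + 1702730\right) \frac{1}{8645626} - \frac{2328458}{804 - 310 \left(\left(-1655\right) \frac{1}{1524}\right) + 2213 \left(\left(-1655\right) \frac{1}{1524}\right)} = 2328206 \cdot \frac{1}{8645626} - \frac{2328458}{804 - - \frac{256525}{762} + 2213 \left(- \frac{1655}{1524}\right)} = \frac{1164103}{4322813} - \frac{2328458}{804 + \frac{256525}{762} - \frac{3662515}{1524}} = \frac{1164103}{4322813} - \frac{2328458}{- \frac{1924169}{1524}} = \frac{1164103}{4322813} - - \frac{3548569992}{1924169} = \frac{1164103}{4322813} + \frac{3548569992}{1924169} = \frac{15342044423732903}{8317822767397}$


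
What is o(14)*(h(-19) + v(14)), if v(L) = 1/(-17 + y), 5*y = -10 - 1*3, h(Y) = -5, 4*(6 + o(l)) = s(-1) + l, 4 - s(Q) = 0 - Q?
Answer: 495/56 ≈ 8.8393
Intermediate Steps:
s(Q) = 4 + Q (s(Q) = 4 - (0 - Q) = 4 - (-1)*Q = 4 + Q)
o(l) = -21/4 + l/4 (o(l) = -6 + ((4 - 1) + l)/4 = -6 + (3 + l)/4 = -6 + (¾ + l/4) = -21/4 + l/4)
y = -13/5 (y = (-10 - 1*3)/5 = (-10 - 3)/5 = (⅕)*(-13) = -13/5 ≈ -2.6000)
v(L) = -5/98 (v(L) = 1/(-17 - 13/5) = 1/(-98/5) = -5/98)
o(14)*(h(-19) + v(14)) = (-21/4 + (¼)*14)*(-5 - 5/98) = (-21/4 + 7/2)*(-495/98) = -7/4*(-495/98) = 495/56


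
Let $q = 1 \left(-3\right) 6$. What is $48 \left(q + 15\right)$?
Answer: $-144$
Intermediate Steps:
$q = -18$ ($q = \left(-3\right) 6 = -18$)
$48 \left(q + 15\right) = 48 \left(-18 + 15\right) = 48 \left(-3\right) = -144$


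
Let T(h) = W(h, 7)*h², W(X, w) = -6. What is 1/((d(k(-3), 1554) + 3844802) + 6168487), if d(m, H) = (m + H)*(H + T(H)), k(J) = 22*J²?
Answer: -1/25372861095 ≈ -3.9412e-11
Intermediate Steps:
T(h) = -6*h²
d(m, H) = (H + m)*(H - 6*H²) (d(m, H) = (m + H)*(H - 6*H²) = (H + m)*(H - 6*H²))
1/((d(k(-3), 1554) + 3844802) + 6168487) = 1/((1554*(1554 + 22*(-3)² - 6*1554² - 6*1554*22*(-3)²) + 3844802) + 6168487) = 1/((1554*(1554 + 22*9 - 6*2414916 - 6*1554*22*9) + 3844802) + 6168487) = 1/((1554*(1554 + 198 - 14489496 - 6*1554*198) + 3844802) + 6168487) = 1/((1554*(1554 + 198 - 14489496 - 1846152) + 3844802) + 6168487) = 1/((1554*(-16333896) + 3844802) + 6168487) = 1/((-25382874384 + 3844802) + 6168487) = 1/(-25379029582 + 6168487) = 1/(-25372861095) = -1/25372861095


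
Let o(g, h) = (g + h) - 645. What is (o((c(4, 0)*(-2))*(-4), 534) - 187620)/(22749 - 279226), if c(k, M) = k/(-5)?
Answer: 938687/1282385 ≈ 0.73199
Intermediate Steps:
c(k, M) = -k/5 (c(k, M) = k*(-1/5) = -k/5)
o(g, h) = -645 + g + h
(o((c(4, 0)*(-2))*(-4), 534) - 187620)/(22749 - 279226) = ((-645 + (-1/5*4*(-2))*(-4) + 534) - 187620)/(22749 - 279226) = ((-645 - 4/5*(-2)*(-4) + 534) - 187620)/(-256477) = ((-645 + (8/5)*(-4) + 534) - 187620)*(-1/256477) = ((-645 - 32/5 + 534) - 187620)*(-1/256477) = (-587/5 - 187620)*(-1/256477) = -938687/5*(-1/256477) = 938687/1282385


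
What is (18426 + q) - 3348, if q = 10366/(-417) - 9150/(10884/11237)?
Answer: 4240879015/756438 ≈ 5606.4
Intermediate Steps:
q = -7164693149/756438 (q = 10366*(-1/417) - 9150/(10884*(1/11237)) = -10366/417 - 9150/10884/11237 = -10366/417 - 9150*11237/10884 = -10366/417 - 17136425/1814 = -7164693149/756438 ≈ -9471.6)
(18426 + q) - 3348 = (18426 - 7164693149/756438) - 3348 = 6773433439/756438 - 3348 = 4240879015/756438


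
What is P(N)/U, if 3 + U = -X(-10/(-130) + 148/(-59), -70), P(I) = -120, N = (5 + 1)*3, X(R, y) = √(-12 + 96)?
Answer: -24/5 + 16*√21/5 ≈ 9.8642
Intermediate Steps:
X(R, y) = 2*√21 (X(R, y) = √84 = 2*√21)
N = 18 (N = 6*3 = 18)
U = -3 - 2*√21 ≈ -12.165
P(N)/U = -120/(-3 - 2*√21)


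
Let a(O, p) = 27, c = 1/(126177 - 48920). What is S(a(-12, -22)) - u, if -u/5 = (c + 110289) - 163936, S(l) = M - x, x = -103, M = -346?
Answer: -20741804841/77257 ≈ -2.6848e+5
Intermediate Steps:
c = 1/77257 ≈ 1.2944e-5
S(l) = -243 (S(l) = -346 - 1*(-103) = -346 + 103 = -243)
u = 20723031390/77257 (u = -5*((1/77257 + 110289) - 163936) = -5*(8520597274/77257 - 163936) = -5*(-4144606278/77257) = 20723031390/77257 ≈ 2.6824e+5)
S(a(-12, -22)) - u = -243 - 1*20723031390/77257 = -243 - 20723031390/77257 = -20741804841/77257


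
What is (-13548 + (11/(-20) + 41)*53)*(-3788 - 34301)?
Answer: 8687453387/20 ≈ 4.3437e+8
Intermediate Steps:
(-13548 + (11/(-20) + 41)*53)*(-3788 - 34301) = (-13548 + (11*(-1/20) + 41)*53)*(-38089) = (-13548 + (-11/20 + 41)*53)*(-38089) = (-13548 + (809/20)*53)*(-38089) = (-13548 + 42877/20)*(-38089) = -228083/20*(-38089) = 8687453387/20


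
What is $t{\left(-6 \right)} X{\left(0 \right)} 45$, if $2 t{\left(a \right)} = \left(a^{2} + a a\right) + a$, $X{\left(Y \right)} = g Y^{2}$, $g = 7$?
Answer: $0$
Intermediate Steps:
$X{\left(Y \right)} = 7 Y^{2}$
$t{\left(a \right)} = a^{2} + \frac{a}{2}$ ($t{\left(a \right)} = \frac{\left(a^{2} + a a\right) + a}{2} = \frac{\left(a^{2} + a^{2}\right) + a}{2} = \frac{2 a^{2} + a}{2} = \frac{a + 2 a^{2}}{2} = a^{2} + \frac{a}{2}$)
$t{\left(-6 \right)} X{\left(0 \right)} 45 = - 6 \left(\frac{1}{2} - 6\right) 7 \cdot 0^{2} \cdot 45 = \left(-6\right) \left(- \frac{11}{2}\right) 7 \cdot 0 \cdot 45 = 33 \cdot 0 \cdot 45 = 0 \cdot 45 = 0$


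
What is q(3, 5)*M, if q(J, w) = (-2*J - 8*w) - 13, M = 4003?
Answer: -236177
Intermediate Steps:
q(J, w) = -13 - 8*w - 2*J (q(J, w) = (-8*w - 2*J) - 13 = -13 - 8*w - 2*J)
q(3, 5)*M = (-13 - 8*5 - 2*3)*4003 = (-13 - 40 - 6)*4003 = -59*4003 = -236177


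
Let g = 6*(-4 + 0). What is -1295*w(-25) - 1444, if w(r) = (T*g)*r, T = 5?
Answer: -3886444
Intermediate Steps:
g = -24 (g = 6*(-4) = -24)
w(r) = -120*r (w(r) = (5*(-24))*r = -120*r)
-1295*w(-25) - 1444 = -(-155400)*(-25) - 1444 = -1295*3000 - 1444 = -3885000 - 1444 = -3886444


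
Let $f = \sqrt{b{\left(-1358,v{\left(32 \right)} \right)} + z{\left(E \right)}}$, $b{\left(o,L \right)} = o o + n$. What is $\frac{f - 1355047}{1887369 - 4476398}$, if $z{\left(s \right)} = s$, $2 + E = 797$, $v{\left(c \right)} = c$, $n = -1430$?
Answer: $\frac{1355047}{2589029} - \frac{\sqrt{1843529}}{2589029} \approx 0.52286$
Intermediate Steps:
$E = 795$ ($E = -2 + 797 = 795$)
$b{\left(o,L \right)} = -1430 + o^{2}$ ($b{\left(o,L \right)} = o o - 1430 = o^{2} - 1430 = -1430 + o^{2}$)
$f = \sqrt{1843529}$ ($f = \sqrt{\left(-1430 + \left(-1358\right)^{2}\right) + 795} = \sqrt{\left(-1430 + 1844164\right) + 795} = \sqrt{1842734 + 795} = \sqrt{1843529} \approx 1357.8$)
$\frac{f - 1355047}{1887369 - 4476398} = \frac{\sqrt{1843529} - 1355047}{1887369 - 4476398} = \frac{-1355047 + \sqrt{1843529}}{-2589029} = \left(-1355047 + \sqrt{1843529}\right) \left(- \frac{1}{2589029}\right) = \frac{1355047}{2589029} - \frac{\sqrt{1843529}}{2589029}$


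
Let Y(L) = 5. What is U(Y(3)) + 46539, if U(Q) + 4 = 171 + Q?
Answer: 46711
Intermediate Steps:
U(Q) = 167 + Q (U(Q) = -4 + (171 + Q) = 167 + Q)
U(Y(3)) + 46539 = (167 + 5) + 46539 = 172 + 46539 = 46711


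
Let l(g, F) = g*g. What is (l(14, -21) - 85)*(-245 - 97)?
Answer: -37962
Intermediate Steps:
l(g, F) = g²
(l(14, -21) - 85)*(-245 - 97) = (14² - 85)*(-245 - 97) = (196 - 85)*(-342) = 111*(-342) = -37962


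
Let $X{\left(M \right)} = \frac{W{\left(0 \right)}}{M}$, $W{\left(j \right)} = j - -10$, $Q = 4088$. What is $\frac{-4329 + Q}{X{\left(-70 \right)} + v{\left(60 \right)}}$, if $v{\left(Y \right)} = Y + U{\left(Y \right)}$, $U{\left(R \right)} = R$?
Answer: $- \frac{1687}{839} \approx -2.0107$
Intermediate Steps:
$W{\left(j \right)} = 10 + j$ ($W{\left(j \right)} = j + 10 = 10 + j$)
$v{\left(Y \right)} = 2 Y$ ($v{\left(Y \right)} = Y + Y = 2 Y$)
$X{\left(M \right)} = \frac{10}{M}$ ($X{\left(M \right)} = \frac{10 + 0}{M} = \frac{10}{M}$)
$\frac{-4329 + Q}{X{\left(-70 \right)} + v{\left(60 \right)}} = \frac{-4329 + 4088}{\frac{10}{-70} + 2 \cdot 60} = - \frac{241}{10 \left(- \frac{1}{70}\right) + 120} = - \frac{241}{- \frac{1}{7} + 120} = - \frac{241}{\frac{839}{7}} = \left(-241\right) \frac{7}{839} = - \frac{1687}{839}$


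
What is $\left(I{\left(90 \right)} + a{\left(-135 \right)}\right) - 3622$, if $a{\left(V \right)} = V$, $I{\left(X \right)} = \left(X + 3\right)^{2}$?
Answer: $4892$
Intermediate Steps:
$I{\left(X \right)} = \left(3 + X\right)^{2}$
$\left(I{\left(90 \right)} + a{\left(-135 \right)}\right) - 3622 = \left(\left(3 + 90\right)^{2} - 135\right) - 3622 = \left(93^{2} - 135\right) - 3622 = \left(8649 - 135\right) - 3622 = 8514 - 3622 = 4892$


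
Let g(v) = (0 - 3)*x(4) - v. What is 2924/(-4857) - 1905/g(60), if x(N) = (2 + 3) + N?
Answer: 2999399/140853 ≈ 21.295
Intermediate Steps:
x(N) = 5 + N
g(v) = -27 - v (g(v) = (0 - 3)*(5 + 4) - v = -3*9 - v = -27 - v)
2924/(-4857) - 1905/g(60) = 2924/(-4857) - 1905/(-27 - 1*60) = 2924*(-1/4857) - 1905/(-27 - 60) = -2924/4857 - 1905/(-87) = -2924/4857 - 1905*(-1/87) = -2924/4857 + 635/29 = 2999399/140853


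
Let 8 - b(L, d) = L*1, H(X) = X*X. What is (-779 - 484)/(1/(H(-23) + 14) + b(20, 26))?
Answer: 685809/6515 ≈ 105.27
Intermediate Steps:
H(X) = X²
b(L, d) = 8 - L
(-779 - 484)/(1/(H(-23) + 14) + b(20, 26)) = (-779 - 484)/(1/((-23)² + 14) + (8 - 1*20)) = -1263/(1/(529 + 14) + (8 - 20)) = -1263/(1/543 - 12) = -1263/(-6515/543) = -1263*(-543/6515) = 685809/6515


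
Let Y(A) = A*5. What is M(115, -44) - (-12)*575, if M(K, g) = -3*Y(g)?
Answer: 7560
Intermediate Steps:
Y(A) = 5*A
M(K, g) = -15*g
M(115, -44) - (-12)*575 = -15*(-44) - (-12)*575 = 660 - 1*(-6900) = 660 + 6900 = 7560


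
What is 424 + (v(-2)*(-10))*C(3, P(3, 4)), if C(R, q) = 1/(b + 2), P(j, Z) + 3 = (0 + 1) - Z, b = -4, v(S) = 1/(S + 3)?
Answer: 429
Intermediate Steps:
v(S) = 1/(3 + S)
P(j, Z) = -2 - Z (P(j, Z) = -3 + ((0 + 1) - Z) = -3 + (1 - Z) = -2 - Z)
C(R, q) = -½ (C(R, q) = 1/(-4 + 2) = 1/(-2) = -½)
424 + (v(-2)*(-10))*C(3, P(3, 4)) = 424 + (-10/(3 - 2))*(-½) = 424 + (-10/1)*(-½) = 424 + (1*(-10))*(-½) = 424 - 10*(-½) = 424 + 5 = 429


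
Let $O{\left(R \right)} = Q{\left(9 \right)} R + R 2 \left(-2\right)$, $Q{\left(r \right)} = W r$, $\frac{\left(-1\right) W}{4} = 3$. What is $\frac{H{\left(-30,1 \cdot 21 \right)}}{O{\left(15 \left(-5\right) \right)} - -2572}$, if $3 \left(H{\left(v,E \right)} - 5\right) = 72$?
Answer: $\frac{29}{10972} \approx 0.0026431$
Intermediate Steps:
$W = -12$ ($W = \left(-4\right) 3 = -12$)
$H{\left(v,E \right)} = 29$ ($H{\left(v,E \right)} = 5 + \frac{1}{3} \cdot 72 = 5 + 24 = 29$)
$Q{\left(r \right)} = - 12 r$
$O{\left(R \right)} = - 112 R$ ($O{\left(R \right)} = \left(-12\right) 9 R + R 2 \left(-2\right) = - 108 R + 2 R \left(-2\right) = - 108 R - 4 R = - 112 R$)
$\frac{H{\left(-30,1 \cdot 21 \right)}}{O{\left(15 \left(-5\right) \right)} - -2572} = \frac{29}{- 112 \cdot 15 \left(-5\right) - -2572} = \frac{29}{\left(-112\right) \left(-75\right) + 2572} = \frac{29}{8400 + 2572} = \frac{29}{10972}$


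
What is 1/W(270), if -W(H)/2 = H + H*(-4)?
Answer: 1/1620 ≈ 0.00061728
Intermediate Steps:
W(H) = 6*H (W(H) = -2*(H + H*(-4)) = -2*(H - 4*H) = -(-6)*H = 6*H)
1/W(270) = 1/(6*270) = 1/1620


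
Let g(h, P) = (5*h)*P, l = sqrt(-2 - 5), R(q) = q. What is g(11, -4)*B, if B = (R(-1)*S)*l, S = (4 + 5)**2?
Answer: 17820*I*sqrt(7) ≈ 47147.0*I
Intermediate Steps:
l = I*sqrt(7) (l = sqrt(-7) = I*sqrt(7) ≈ 2.6458*I)
g(h, P) = 5*P*h
S = 81 (S = 9**2 = 81)
B = -81*I*sqrt(7) (B = (-1*81)*(I*sqrt(7)) = -81*I*sqrt(7) ≈ -214.31*I)
g(11, -4)*B = (5*(-4)*11)*(-81*I*sqrt(7)) = -(-17820)*I*sqrt(7) = 17820*I*sqrt(7)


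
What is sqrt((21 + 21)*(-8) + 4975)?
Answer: sqrt(4639) ≈ 68.110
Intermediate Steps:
sqrt((21 + 21)*(-8) + 4975) = sqrt(42*(-8) + 4975) = sqrt(-336 + 4975) = sqrt(4639)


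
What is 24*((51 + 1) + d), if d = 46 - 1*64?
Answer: 816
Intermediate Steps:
d = -18 (d = 46 - 64 = -18)
24*((51 + 1) + d) = 24*((51 + 1) - 18) = 24*(52 - 18) = 24*34 = 816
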